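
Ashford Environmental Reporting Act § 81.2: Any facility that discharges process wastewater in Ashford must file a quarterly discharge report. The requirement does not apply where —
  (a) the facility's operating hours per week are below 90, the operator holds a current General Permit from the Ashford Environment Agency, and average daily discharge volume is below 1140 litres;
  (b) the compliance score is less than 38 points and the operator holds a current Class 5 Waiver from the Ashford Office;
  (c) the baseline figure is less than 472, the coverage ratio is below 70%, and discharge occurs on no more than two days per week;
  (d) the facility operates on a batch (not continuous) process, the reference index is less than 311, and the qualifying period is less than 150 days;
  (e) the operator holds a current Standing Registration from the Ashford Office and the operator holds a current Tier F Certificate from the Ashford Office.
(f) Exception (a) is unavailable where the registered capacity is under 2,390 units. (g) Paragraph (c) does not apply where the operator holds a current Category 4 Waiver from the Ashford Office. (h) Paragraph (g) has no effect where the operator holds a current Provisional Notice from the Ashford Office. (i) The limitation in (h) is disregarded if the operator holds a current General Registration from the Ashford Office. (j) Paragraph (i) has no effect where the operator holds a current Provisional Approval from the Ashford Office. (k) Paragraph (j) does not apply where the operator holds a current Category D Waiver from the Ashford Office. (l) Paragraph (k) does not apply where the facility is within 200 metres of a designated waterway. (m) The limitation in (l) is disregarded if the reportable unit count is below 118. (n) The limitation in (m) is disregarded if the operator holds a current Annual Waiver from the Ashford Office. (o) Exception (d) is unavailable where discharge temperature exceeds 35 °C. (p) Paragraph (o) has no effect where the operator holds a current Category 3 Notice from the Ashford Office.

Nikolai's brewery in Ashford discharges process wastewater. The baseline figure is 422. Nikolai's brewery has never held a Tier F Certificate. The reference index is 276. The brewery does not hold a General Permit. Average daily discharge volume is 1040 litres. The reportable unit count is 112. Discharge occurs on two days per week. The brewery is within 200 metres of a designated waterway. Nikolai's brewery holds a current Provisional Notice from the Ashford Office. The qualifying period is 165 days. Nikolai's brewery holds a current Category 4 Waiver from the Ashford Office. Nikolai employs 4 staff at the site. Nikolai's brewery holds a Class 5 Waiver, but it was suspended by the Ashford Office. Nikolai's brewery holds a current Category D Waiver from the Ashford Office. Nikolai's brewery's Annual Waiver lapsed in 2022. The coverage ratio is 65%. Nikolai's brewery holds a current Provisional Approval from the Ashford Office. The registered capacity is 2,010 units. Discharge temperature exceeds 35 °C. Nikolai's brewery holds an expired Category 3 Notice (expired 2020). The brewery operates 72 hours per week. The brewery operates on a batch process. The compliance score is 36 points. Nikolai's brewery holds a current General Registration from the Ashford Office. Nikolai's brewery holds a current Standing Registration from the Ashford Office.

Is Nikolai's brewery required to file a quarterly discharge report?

Exception (a) does not apply: no General Permit is held.
Exception (b) does not apply: the Class 5 Waiver is not current.
Exception (c): the baseline figure is 422, less than the 472 limit; the coverage ratio is 65%, below the 70% limit; discharge occurs on no more than two days per week — every condition holds. But applying paragraphs (g)–(n): (g) applies — a current Category 4 Waiver is held. (h) would limit (g) — a current Provisional Notice is held — but (i) sets (h) aside: (i) is engaged — a current General Registration is held. (j) would limit (i) — a current Provisional Approval is held — but (k) sets (j) aside: (k) is engaged — a current Category D Waiver is held. (l) would limit (k) — the brewery is within 200 m of a designated waterway — but (m) sets (l) aside: (m) applies — the reportable unit count is 112, below the 118 limit. (n), which would lift (m), does not operate here — the Annual Waiver is not current. Exception (c) does not apply.
Exception (d) requires that the qualifying period is less than 150 days; but the qualifying period is 165 days, not less than 150 days, so (d) is unavailable.
Exception (e) fails — no current Tier F Certificate is held.
Every exception is unavailable, so the rule governs.

Yes — Nikolai's brewery must file a quarterly discharge report.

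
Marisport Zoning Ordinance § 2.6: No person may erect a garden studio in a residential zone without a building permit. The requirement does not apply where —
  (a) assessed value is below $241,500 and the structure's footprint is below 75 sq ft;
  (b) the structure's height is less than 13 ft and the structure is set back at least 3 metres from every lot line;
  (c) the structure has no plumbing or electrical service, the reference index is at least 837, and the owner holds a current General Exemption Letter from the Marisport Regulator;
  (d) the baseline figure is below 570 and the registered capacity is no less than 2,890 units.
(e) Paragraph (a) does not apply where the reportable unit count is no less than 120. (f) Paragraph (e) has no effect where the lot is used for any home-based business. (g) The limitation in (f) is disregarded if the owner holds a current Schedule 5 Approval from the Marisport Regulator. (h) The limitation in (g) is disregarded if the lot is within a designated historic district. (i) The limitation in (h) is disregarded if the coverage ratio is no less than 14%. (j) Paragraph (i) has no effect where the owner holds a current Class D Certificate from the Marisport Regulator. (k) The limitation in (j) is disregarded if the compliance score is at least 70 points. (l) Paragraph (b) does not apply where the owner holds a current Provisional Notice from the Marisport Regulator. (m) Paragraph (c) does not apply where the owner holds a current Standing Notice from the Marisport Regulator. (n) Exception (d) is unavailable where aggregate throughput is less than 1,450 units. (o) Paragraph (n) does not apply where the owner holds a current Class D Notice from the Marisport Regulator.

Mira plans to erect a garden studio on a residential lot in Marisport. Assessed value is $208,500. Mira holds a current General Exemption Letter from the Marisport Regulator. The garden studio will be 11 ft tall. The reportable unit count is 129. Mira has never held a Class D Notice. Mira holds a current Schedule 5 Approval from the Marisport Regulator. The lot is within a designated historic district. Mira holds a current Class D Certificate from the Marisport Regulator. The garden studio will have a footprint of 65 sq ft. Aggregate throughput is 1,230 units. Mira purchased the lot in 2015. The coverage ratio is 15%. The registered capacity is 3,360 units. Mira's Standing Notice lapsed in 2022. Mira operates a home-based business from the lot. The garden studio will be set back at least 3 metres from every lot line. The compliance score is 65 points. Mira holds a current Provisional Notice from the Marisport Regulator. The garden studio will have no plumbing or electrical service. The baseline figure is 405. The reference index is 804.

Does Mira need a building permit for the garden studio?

No — exception (a) applies; Mira does not need a building permit.

Exception (a) is satisfied on its face — assessed value is $208,500, below the $241,500 limit; the structure's footprint is 65 sq ft, below the 75 sq ft limit. As to paragraphs (e)–(k): (e) would limit (a) — the reportable unit count is 129, meeting the 120 threshold — but (f) sets (e) aside: (f) operates against (e): a home-based business operates on the lot. (g) would limit (f) — a current Schedule 5 Approval is held — but (h) sets (g) aside: (h) is triggered — the lot is in a historic district. (i) is engaged (the coverage ratio is 15%, meeting the 14% threshold), but is overridden by (j): (j) is triggered — a current Class D Certificate is held. (k), which would lift (j), does not operate here — the compliance score is 65 points, short of 70 points. (a) remains available.
Exception (b): the structure's height is 11 ft, less than the 13 ft limit; the setback is at least 3 m on every side — every condition holds. Turning to paragraph (l): (l) operates against (b): a current Provisional Notice is held. So (b) is unavailable.
Exception (c) fails — the reference index is 804, short of 837.
All of (d)'s requirements are met (the baseline figure is 405, below the 570 limit; the registered capacity is 3,360 units, meeting the 2,890 units threshold). However, paragraphs (n)–(o) must be considered: (n) operates against (d): aggregate throughput is 1,230 units, less than the 1,450 units limit. (o), which would lift (n), does not operate here — no current Class D Notice is held. Exception (d) does not apply.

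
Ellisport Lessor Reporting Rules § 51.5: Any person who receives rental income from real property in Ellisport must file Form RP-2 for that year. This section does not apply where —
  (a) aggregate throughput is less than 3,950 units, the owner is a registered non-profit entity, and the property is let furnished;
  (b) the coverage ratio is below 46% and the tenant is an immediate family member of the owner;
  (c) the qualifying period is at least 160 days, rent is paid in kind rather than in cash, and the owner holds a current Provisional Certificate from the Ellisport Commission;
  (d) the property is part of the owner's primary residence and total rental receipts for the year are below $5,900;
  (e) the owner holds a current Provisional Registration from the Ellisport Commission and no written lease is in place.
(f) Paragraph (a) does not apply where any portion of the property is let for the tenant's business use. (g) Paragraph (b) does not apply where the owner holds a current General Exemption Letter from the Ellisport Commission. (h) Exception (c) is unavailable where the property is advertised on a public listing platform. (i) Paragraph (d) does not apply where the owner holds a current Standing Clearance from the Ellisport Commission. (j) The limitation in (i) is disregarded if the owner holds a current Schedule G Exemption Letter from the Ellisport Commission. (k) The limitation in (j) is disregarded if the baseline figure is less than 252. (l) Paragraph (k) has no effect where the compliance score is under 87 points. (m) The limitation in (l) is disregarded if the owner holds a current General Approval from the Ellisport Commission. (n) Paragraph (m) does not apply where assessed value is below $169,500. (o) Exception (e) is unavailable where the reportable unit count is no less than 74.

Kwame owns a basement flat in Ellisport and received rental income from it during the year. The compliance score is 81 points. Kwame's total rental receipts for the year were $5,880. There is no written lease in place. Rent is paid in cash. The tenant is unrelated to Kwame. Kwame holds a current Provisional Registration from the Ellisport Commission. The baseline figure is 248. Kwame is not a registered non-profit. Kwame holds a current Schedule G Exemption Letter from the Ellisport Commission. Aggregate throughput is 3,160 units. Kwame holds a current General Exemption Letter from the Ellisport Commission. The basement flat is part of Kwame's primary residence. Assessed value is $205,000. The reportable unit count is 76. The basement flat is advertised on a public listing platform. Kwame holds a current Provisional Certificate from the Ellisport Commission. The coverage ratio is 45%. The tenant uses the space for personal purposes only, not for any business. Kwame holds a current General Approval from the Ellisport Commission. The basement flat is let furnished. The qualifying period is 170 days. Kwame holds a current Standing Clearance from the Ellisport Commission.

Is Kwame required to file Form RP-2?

Exception (a) does not apply: Kwame is not a registered non-profit.
Exception (b) fails — the tenant is unrelated to the owner.
Exception (c) requires that rent is paid in kind rather than in cash; but rent is paid in cash, so (c) is unavailable.
Exception (d) is satisfied on its face — the basement flat is part of the primary residence; total rental receipts for the year are $5,880, below the $5,900 limit. But: (i) is triggered — a current Standing Clearance is held. (j) applies (a current Schedule G Exemption Letter is held), but is set aside by (k): (k) operates against (j): the baseline figure is 248, less than the 252 limit. (l) would limit (k) — the compliance score is 81 points, under the 87 points limit — but (m) sets (l) aside: (m) applies — a current General Approval is held. (n), which would lift (m), is inapplicable — assessed value is $205,000, not below $169,500. Exception (d) does not apply.
Exception (e) is satisfied on its face — a current Provisional Registration is held; there is no written lease. But: (o) operates against (e): the reportable unit count is 76, meeting the 74 threshold. Exception (e) does not apply.
Every exception is unavailable, so the rule governs.

Yes — Kwame must file Form RP-2.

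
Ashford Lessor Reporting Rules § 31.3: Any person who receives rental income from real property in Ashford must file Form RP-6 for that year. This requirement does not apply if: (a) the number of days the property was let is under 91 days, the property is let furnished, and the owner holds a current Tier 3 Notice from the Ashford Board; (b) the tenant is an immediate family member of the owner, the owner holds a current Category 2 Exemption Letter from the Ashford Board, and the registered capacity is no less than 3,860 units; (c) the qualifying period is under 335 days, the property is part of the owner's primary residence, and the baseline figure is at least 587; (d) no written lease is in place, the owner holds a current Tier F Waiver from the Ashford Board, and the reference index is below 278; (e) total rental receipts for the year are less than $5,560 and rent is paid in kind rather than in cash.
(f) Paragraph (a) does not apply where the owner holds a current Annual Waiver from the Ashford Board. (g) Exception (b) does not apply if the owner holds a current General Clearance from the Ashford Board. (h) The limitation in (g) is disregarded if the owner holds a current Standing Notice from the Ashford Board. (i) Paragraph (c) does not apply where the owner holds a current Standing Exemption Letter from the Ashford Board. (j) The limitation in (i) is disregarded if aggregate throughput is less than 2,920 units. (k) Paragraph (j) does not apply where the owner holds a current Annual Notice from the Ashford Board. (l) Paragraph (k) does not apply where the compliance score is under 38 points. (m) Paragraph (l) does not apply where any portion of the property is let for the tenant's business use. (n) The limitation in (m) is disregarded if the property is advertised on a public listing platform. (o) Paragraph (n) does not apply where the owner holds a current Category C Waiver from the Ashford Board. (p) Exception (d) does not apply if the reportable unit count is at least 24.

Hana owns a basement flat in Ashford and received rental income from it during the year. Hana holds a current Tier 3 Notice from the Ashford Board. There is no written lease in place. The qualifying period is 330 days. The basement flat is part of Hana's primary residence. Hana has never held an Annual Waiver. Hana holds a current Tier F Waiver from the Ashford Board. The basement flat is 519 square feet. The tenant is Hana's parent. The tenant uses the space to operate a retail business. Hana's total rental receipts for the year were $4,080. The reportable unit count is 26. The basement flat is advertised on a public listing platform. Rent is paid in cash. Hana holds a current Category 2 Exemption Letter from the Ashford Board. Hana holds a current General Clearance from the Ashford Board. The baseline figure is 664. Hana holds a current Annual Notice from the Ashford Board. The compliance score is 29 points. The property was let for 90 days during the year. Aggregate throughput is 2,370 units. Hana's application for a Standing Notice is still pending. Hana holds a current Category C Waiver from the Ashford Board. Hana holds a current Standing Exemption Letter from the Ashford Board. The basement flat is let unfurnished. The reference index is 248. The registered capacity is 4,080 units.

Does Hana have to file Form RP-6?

Yes — Hana must file Form RP-6.

Exception (a) requires that the property is let furnished; but the property is let unfurnished, so (a) is unavailable.
Exception (b) is satisfied on its face — the tenant is an immediate family member; a current Category 2 Exemption Letter is held; the registered capacity is 4,080 units, meeting the 3,860 units threshold. However, paragraphs (g)–(h) must be considered: (g) operates against (b): a current General Clearance is held. (h), which would lift (g), is inapplicable — no current Standing Notice is held. So (b) is unavailable.
Exception (c)'s conditions are all satisfied: the qualifying period is 330 days, under the 335 days limit; the basement flat is part of the primary residence; the baseline figure is 664, meeting the 587 threshold. But: (i) is triggered — a current Standing Exemption Letter is held. (j) would limit (i) — aggregate throughput is 2,370 units, less than the 2,920 units limit — but (k) sets (j) aside: (k) operates against (j): a current Annual Notice is held. (l) is triggered (the compliance score is 29 points, under the 38 points limit), but is set aside by (m): (m) operates against (l): the space is let for business use. (n) would limit (m) — the property is publicly advertised — but (o) sets (n) aside: (o) applies — a current Category C Waiver is held. Exception (c) does not apply.
Exception (d) is satisfied on its face — there is no written lease; a current Tier F Waiver is held; the reference index is 248, below the 278 limit. But applying paragraph (p): (p) is triggered — the reportable unit count is 26, meeting the 24 threshold. (d) is therefore removed.
Exception (e) requires that rent is paid in kind rather than in cash; but rent is paid in cash, so (e) is unavailable.
None of the exceptions is available; § 31.3 applies in full.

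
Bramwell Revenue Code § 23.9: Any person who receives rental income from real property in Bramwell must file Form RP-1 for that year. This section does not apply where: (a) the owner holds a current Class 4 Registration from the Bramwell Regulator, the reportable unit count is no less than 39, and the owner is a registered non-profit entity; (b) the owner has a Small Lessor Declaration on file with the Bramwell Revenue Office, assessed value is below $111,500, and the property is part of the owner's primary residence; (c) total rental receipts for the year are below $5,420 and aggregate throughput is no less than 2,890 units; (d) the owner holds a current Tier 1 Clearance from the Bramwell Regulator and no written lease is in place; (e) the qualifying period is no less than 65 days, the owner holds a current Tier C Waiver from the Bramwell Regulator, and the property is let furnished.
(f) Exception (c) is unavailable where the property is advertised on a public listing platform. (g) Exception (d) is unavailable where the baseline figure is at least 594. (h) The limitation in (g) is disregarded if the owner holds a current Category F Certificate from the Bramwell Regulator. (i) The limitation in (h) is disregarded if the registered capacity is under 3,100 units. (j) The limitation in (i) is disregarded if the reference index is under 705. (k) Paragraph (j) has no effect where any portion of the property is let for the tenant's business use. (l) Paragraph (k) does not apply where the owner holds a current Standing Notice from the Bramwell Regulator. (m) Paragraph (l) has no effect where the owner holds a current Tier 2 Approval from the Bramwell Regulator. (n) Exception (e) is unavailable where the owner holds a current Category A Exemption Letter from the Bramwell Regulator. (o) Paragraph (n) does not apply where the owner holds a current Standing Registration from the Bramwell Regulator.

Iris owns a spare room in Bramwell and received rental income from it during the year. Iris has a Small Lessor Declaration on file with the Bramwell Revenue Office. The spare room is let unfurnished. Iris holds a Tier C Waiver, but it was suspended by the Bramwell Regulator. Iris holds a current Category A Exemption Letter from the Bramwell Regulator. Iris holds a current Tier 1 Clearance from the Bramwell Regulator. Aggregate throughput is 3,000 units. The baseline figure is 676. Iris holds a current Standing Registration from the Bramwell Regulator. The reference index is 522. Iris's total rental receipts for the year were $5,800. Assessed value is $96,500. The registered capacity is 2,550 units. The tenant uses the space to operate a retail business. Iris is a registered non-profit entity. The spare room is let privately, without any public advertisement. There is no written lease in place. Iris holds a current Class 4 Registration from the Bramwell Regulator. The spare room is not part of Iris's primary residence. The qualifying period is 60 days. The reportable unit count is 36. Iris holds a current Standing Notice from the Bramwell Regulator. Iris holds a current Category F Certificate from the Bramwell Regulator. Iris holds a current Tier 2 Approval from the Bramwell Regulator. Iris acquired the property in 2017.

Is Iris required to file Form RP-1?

Yes — Iris must file Form RP-1.

Exception (a) requires that the reportable unit count is no less than 39; but the reportable unit count is 36, short of 39, so (a) is unavailable.
Exception (b) does not apply: the spare room is not part of the primary residence.
Exception (c) does not apply: total rental receipts for the year are $5,800, not below $5,420.
Exception (d): a current Tier 1 Clearance is held; there is no written lease — every condition holds. But applying paragraphs (g)–(m): (g) operates against (d): the baseline figure is 676, meeting the 594 threshold. (h) applies (a current Category F Certificate is held), but is overridden by (i): (i) is triggered — the registered capacity is 2,550 units, under the 3,100 units limit. (j) is triggered (the reference index is 522, under the 705 limit), but yields to (k): (k) operates against (j): the space is let for business use. (l) would limit (k) — a current Standing Notice is held — but (m) sets (l) aside: (m) is triggered — a current Tier 2 Approval is held. (d) is therefore removed.
Exception (e) requires that the qualifying period is no less than 65 days; but the qualifying period is 60 days, short of 65 days, so (e) is unavailable.
Every exception is unavailable, so the rule governs.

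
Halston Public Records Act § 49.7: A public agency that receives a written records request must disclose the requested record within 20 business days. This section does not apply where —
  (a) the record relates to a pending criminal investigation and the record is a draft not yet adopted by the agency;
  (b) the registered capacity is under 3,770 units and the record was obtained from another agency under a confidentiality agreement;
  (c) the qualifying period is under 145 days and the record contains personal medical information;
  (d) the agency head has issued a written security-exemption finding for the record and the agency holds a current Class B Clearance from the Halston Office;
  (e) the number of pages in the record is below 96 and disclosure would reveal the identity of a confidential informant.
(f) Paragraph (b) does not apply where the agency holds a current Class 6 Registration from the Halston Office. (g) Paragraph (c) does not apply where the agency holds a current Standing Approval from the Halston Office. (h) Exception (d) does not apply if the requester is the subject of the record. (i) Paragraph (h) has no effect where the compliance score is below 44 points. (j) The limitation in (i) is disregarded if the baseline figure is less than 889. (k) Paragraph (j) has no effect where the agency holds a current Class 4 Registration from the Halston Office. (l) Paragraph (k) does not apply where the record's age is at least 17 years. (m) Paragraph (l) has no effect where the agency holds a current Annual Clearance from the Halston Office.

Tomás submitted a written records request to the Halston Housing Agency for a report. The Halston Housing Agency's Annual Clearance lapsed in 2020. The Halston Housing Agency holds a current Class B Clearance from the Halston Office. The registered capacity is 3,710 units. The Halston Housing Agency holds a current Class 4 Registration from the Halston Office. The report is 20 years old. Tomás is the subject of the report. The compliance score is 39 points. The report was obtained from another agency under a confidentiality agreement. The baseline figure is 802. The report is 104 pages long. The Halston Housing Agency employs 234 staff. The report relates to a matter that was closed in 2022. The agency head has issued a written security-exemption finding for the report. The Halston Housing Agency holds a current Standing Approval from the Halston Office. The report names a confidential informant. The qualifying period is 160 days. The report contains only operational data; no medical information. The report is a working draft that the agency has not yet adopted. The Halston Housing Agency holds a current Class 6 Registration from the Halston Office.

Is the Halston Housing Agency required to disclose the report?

Exception (a) does not apply: the report relates to a closed matter.
All of (b)'s requirements are met (the registered capacity is 3,710 units, under the 3,770 units limit; the report was obtained under a confidentiality agreement). But: (f) operates against (b): a current Class 6 Registration is held. (b) is therefore removed.
Exception (c) fails — the qualifying period is 160 days, not under 145 days.
Exception (d): a written security-exemption finding has been issued; a current Class B Clearance is held — every condition holds. However, paragraphs (h)–(m) must be considered: (h) applies — Tomás is the subject of the report. (i) would limit (h) — the compliance score is 39 points, below the 44 points limit — but (j) sets (i) aside: (j) operates against (i): the baseline figure is 802, less than the 889 limit. (k) would limit (j) — a current Class 4 Registration is held — but (l) sets (k) aside: (l) operates — the record's age is 20 years, meeting the 17 years threshold. (m) is not engaged (there is no Annual Clearance in force), so (l) stands. Exception (d) does not apply.
Exception (e) requires that the number of pages in the record is below 96; but the number of pages in the record is 104, not below 96, so (e) is unavailable.
Every exception is unavailable, so the rule governs.

Yes — the Halston Housing Agency must disclose the report.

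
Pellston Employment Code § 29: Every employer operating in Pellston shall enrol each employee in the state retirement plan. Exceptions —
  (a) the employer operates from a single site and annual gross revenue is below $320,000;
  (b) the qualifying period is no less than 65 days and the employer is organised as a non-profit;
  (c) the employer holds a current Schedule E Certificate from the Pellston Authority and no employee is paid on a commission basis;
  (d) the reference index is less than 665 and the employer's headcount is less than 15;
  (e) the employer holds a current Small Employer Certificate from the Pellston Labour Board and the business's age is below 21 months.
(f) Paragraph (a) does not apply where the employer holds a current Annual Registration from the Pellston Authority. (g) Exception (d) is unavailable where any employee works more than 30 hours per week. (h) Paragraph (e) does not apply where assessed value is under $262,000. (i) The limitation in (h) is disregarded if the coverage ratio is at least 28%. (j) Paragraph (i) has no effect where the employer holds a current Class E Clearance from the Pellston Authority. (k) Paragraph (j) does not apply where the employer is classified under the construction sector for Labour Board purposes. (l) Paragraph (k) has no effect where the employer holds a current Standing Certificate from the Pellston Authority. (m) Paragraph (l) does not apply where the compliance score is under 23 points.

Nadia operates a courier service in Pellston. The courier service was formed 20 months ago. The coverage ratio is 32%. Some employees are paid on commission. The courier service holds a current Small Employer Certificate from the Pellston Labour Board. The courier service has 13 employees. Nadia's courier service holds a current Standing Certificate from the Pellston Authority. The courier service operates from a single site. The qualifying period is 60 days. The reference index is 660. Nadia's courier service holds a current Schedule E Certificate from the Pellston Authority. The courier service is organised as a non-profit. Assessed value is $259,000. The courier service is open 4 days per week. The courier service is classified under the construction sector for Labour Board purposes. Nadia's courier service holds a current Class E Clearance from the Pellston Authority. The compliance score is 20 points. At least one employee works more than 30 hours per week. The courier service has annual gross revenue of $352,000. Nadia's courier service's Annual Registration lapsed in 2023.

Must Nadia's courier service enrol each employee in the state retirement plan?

No — exception (e) applies; Nadia's courier service is not required to enrol each employee in the state retirement plan.

Exception (a) does not apply: annual gross revenue is $352,000, not below $320,000.
Exception (b) requires that the qualifying period is no less than 65 days; but the qualifying period is 60 days, short of 65 days, so (b) is unavailable.
Exception (c) requires that no employee is paid on a commission basis; but some employees are paid on commission, so (c) is unavailable.
All of (d)'s requirements are met (the reference index is 660, less than the 665 limit; the employer's headcount is 13, less than the 15 limit). Turning to paragraph (g): (g) operates — at least one employee exceeds 30 hours/week. (d) is therefore removed.
All of (e)'s requirements are met (a current Small Employer Certificate is held; the business's age is 20 months, below the 21 months limit). Under paragraphs (h)–(m): (h) would limit (e) — assessed value is $259,000, under the $262,000 limit — but (i) sets (h) aside: (i) is triggered — the coverage ratio is 32%, meeting the 28% threshold. (j) is triggered (a current Class E Clearance is held), but is itself disapplied by (k): (k) operates against (j): the courier service is classified under the construction sector. (l) would limit (k) — a current Standing Certificate is held — but (m) sets (l) aside: (m) operates against (l): the compliance score is 20 points, under the 23 points limit. So (e) applies.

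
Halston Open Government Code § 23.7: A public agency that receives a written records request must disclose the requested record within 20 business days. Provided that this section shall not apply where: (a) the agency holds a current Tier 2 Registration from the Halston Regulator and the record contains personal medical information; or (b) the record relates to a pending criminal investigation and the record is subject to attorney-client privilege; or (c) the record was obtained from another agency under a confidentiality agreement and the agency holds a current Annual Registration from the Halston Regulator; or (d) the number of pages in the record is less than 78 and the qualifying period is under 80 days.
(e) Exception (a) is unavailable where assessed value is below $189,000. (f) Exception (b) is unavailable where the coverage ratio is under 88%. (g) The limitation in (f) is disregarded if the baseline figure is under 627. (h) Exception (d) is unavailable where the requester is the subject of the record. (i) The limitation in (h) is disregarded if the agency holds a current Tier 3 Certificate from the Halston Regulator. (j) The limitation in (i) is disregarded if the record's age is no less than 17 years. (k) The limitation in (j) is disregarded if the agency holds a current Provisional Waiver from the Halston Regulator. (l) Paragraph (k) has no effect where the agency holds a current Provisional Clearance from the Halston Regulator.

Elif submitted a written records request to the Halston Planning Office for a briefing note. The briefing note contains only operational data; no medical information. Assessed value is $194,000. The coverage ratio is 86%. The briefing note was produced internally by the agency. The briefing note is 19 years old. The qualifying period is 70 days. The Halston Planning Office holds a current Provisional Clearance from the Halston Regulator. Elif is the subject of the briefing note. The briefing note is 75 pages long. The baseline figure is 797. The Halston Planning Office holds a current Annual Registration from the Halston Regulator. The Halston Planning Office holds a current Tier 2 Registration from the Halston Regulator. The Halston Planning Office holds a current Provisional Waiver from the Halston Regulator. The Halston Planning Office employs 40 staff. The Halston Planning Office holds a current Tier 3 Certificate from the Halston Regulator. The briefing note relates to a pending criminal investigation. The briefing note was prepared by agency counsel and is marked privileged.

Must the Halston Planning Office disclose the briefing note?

Exception (a) does not apply: the briefing note contains only operational data.
All of (b)'s requirements are met (the briefing note relates to a pending investigation; the briefing note is privileged). But: (f) is engaged — the coverage ratio is 86%, under the 88% limit. (g), which would lift (f), is not engaged — the baseline figure is 797, not under 627. (b) is therefore removed.
Exception (c) requires that the record was obtained from another agency under a confidentiality agreement; but the briefing note was produced internally, so (c) is unavailable.
Exception (d): the number of pages in the record is 75, less than the 78 limit; the qualifying period is 70 days, under the 80 days limit — every condition holds. However, paragraphs (h)–(l) must be considered: (h) operates against (d): Elif is the subject of the briefing note. (i) would limit (h) — a current Tier 3 Certificate is held — but (j) sets (i) aside: (j) applies — the record's age is 19 years, meeting the 17 years threshold. (k) is triggered (a current Provisional Waiver is held), but is overridden by (l): (l) operates against (k): a current Provisional Clearance is held. So (d) is unavailable.
Every exception is unavailable, so the rule governs.

Yes — the Halston Planning Office must disclose the briefing note.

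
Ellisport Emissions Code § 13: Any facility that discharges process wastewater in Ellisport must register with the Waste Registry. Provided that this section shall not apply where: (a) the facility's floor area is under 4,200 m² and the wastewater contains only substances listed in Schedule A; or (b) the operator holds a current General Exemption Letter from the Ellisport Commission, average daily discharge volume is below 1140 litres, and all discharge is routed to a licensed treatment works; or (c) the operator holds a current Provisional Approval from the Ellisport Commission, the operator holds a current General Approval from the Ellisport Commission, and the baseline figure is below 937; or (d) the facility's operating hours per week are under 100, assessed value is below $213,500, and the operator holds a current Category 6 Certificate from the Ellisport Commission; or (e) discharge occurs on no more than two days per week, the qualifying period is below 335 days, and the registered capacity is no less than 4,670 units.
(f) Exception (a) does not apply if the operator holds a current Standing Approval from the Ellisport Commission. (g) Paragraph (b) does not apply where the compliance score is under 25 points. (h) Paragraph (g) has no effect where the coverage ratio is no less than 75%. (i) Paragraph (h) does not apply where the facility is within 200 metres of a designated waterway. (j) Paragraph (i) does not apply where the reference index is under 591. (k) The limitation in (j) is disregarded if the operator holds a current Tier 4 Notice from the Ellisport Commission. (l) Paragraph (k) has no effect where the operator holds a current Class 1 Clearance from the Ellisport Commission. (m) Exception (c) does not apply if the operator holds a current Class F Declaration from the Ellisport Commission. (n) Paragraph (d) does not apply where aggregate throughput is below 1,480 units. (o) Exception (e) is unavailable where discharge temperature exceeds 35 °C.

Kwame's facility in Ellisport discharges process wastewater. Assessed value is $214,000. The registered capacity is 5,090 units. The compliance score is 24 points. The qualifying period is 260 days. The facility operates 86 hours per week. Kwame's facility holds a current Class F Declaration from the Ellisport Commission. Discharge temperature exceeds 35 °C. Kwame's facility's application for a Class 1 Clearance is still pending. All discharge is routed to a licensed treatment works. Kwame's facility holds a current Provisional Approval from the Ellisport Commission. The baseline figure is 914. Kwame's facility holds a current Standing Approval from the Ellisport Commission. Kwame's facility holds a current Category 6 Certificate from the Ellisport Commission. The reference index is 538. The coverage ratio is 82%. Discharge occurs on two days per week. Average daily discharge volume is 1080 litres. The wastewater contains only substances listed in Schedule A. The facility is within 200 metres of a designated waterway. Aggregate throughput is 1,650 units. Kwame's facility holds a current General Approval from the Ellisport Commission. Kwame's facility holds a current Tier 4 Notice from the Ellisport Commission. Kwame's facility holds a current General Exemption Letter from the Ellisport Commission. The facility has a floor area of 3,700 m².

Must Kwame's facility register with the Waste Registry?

All of (a)'s requirements are met (the facility's floor area is 3,700 m², under the 4,200 m² limit; the wastewater is Schedule-A-only). However, paragraph (f) must be considered: (f) operates against (a): a current Standing Approval is held. So (a) is unavailable.
Exception (b): a current General Exemption Letter is held; average daily discharge volume is 1080 litres, below the 1140 litres limit; discharge is routed to a licensed treatment works — every condition holds. Turning to paragraphs (g)–(l): (g) is triggered — the compliance score is 24 points, under the 25 points limit. (h) operates (the coverage ratio is 82%, meeting the 75% threshold), but is overridden by (i): (i) applies — the facility is within 200 m of a designated waterway. (j) is engaged (the reference index is 538, under the 591 limit), but is overridden by (k): (k) operates against (j): a current Tier 4 Notice is held. (l), which would lift (k), does not operate here — no current Class 1 Clearance is held. Exception (b) does not apply.
Exception (c) is satisfied on its face — a current Provisional Approval is held; a current General Approval is held; the baseline figure is 914, below the 937 limit. But: (m) operates against (c): a current Class F Declaration is held. Exception (c) does not apply.
Exception (d) fails — assessed value is $214,000, not below $213,500.
Exception (e): discharge occurs on no more than two days per week; the qualifying period is 260 days, below the 335 days limit; the registered capacity is 5,090 units, meeting the 4,670 units threshold — every condition holds. Turning to paragraph (o): (o) operates against (e): discharge temperature exceeds 35 °C. So (e) is unavailable.
No exception is made out. Kwame's facility falls within the general rule.

Yes — Kwame's facility must register with the Waste Registry.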